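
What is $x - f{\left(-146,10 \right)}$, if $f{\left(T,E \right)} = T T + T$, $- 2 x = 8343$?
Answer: $- \frac{50683}{2} \approx -25342.0$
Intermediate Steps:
$x = - \frac{8343}{2}$ ($x = \left(- \frac{1}{2}\right) 8343 = - \frac{8343}{2} \approx -4171.5$)
$f{\left(T,E \right)} = T + T^{2}$ ($f{\left(T,E \right)} = T^{2} + T = T + T^{2}$)
$x - f{\left(-146,10 \right)} = - \frac{8343}{2} - - 146 \left(1 - 146\right) = - \frac{8343}{2} - \left(-146\right) \left(-145\right) = - \frac{8343}{2} - 21170 = - \frac{50683}{2}$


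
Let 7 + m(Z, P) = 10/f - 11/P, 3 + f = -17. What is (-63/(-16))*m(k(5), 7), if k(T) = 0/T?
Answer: -1143/32 ≈ -35.719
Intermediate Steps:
f = -20 (f = -3 - 17 = -20)
k(T) = 0
m(Z, P) = -15/2 - 11/P (m(Z, P) = -7 + (10/(-20) - 11/P) = -7 + (10*(-1/20) - 11/P) = -7 + (-½ - 11/P) = -15/2 - 11/P)
(-63/(-16))*m(k(5), 7) = (-63/(-16))*(-15/2 - 11/7) = (-63*(-1/16))*(-15/2 - 11*⅐) = 63*(-15/2 - 11/7)/16 = (63/16)*(-127/14) = -1143/32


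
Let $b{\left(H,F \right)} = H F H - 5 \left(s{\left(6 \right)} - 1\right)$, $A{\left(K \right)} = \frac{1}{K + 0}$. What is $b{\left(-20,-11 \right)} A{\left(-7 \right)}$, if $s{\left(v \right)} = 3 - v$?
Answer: $\frac{4380}{7} \approx 625.71$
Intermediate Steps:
$A{\left(K \right)} = \frac{1}{K}$
$b{\left(H,F \right)} = 20 + F H^{2}$ ($b{\left(H,F \right)} = H F H - 5 \left(\left(3 - 6\right) - 1\right) = F H H - 5 \left(\left(3 - 6\right) - 1\right) = F H^{2} - 5 \left(-3 - 1\right) = F H^{2} - -20 = F H^{2} + 20 = 20 + F H^{2}$)
$b{\left(-20,-11 \right)} A{\left(-7 \right)} = \frac{20 - 11 \left(-20\right)^{2}}{-7} = \left(20 - 4400\right) \left(- \frac{1}{7}\right) = \left(-4380\right) \left(- \frac{1}{7}\right) = \frac{4380}{7}$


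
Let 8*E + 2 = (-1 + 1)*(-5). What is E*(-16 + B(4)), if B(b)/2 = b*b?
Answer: -4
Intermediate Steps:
E = -1/4 (E = -1/4 + ((-1 + 1)*(-5))/8 = -1/4 + (0*(-5))/8 = -1/4 + (1/8)*0 = -1/4 + 0 = -1/4 ≈ -0.25000)
B(b) = 2*b**2 (B(b) = 2*(b*b) = 2*b**2)
E*(-16 + B(4)) = -(-16 + 2*4**2)/4 = -(-16 + 2*16)/4 = -(-16 + 32)/4 = -1/4*16 = -4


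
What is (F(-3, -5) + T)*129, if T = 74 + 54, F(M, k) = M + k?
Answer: 15480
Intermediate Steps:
T = 128
(F(-3, -5) + T)*129 = ((-3 - 5) + 128)*129 = (-8 + 128)*129 = 120*129 = 15480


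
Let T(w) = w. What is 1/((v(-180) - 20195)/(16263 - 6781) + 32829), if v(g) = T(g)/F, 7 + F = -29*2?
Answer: 123266/4046437015 ≈ 3.0463e-5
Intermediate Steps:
F = -65 (F = -7 - 29*2 = -7 - 58 = -65)
v(g) = -g/65 (v(g) = g/(-65) = g*(-1/65) = -g/65)
1/((v(-180) - 20195)/(16263 - 6781) + 32829) = 1/((-1/65*(-180) - 20195)/(16263 - 6781) + 32829) = 1/((36/13 - 20195)/9482 + 32829) = 1/(-262499/13*1/9482 + 32829) = 1/(-262499/123266 + 32829) = 1/(4046437015/123266) = 123266/4046437015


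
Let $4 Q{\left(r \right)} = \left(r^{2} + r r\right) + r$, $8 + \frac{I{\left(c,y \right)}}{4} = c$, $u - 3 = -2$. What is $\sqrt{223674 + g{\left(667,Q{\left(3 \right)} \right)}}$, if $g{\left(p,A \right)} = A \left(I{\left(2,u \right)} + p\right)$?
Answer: $\frac{3 \sqrt{100911}}{2} \approx 476.5$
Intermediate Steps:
$u = 1$ ($u = 3 - 2 = 1$)
$I{\left(c,y \right)} = -32 + 4 c$
$Q{\left(r \right)} = \frac{r^{2}}{2} + \frac{r}{4}$ ($Q{\left(r \right)} = \frac{\left(r^{2} + r r\right) + r}{4} = \frac{\left(r^{2} + r^{2}\right) + r}{4} = \frac{2 r^{2} + r}{4} = \frac{r + 2 r^{2}}{4} = \frac{r^{2}}{2} + \frac{r}{4}$)
$g{\left(p,A \right)} = A \left(-24 + p\right)$ ($g{\left(p,A \right)} = A \left(\left(-32 + 4 \cdot 2\right) + p\right) = A \left(\left(-32 + 8\right) + p\right) = A \left(-24 + p\right)$)
$\sqrt{223674 + g{\left(667,Q{\left(3 \right)} \right)}} = \sqrt{223674 + \frac{1}{4} \cdot 3 \left(1 + 2 \cdot 3\right) \left(-24 + 667\right)} = \sqrt{223674 + \frac{1}{4} \cdot 3 \left(1 + 6\right) 643} = \sqrt{223674 + \frac{1}{4} \cdot 3 \cdot 7 \cdot 643} = \sqrt{223674 + \frac{21}{4} \cdot 643} = \sqrt{223674 + \frac{13503}{4}} = \sqrt{\frac{908199}{4}} = \frac{3 \sqrt{100911}}{2}$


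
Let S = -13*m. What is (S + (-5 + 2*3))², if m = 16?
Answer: 42849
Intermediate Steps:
S = -208 (S = -13*16 = -208)
(S + (-5 + 2*3))² = (-208 + (-5 + 2*3))² = (-208 + (-5 + 6))² = (-208 + 1)² = (-207)² = 42849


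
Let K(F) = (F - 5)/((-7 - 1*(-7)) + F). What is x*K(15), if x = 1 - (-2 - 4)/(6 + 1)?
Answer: 26/21 ≈ 1.2381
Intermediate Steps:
x = 13/7 (x = 1 - (-6)/7 = 1 - 1*(-6/7) = 1 + 6/7 = 13/7 ≈ 1.8571)
K(F) = (-5 + F)/F (K(F) = (-5 + F)/((-7 + 7) + F) = (-5 + F)/(0 + F) = (-5 + F)/F)
x*K(15) = 13*((-5 + 15)/15)/7 = 13*((1/15)*10)/7 = (13/7)*(2/3) = 26/21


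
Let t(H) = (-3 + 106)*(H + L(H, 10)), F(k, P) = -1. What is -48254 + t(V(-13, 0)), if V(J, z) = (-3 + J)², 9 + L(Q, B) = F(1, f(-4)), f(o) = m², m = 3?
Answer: -22916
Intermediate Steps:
f(o) = 9 (f(o) = 3² = 9)
L(Q, B) = -10 (L(Q, B) = -9 - 1 = -10)
t(H) = -1030 + 103*H (t(H) = (-3 + 106)*(H - 10) = 103*(-10 + H) = -1030 + 103*H)
-48254 + t(V(-13, 0)) = -48254 + (-1030 + 103*(-3 - 13)²) = -48254 + (-1030 + 103*(-16)²) = -48254 + (-1030 + 103*256) = -48254 + (-1030 + 26368) = -48254 + 25338 = -22916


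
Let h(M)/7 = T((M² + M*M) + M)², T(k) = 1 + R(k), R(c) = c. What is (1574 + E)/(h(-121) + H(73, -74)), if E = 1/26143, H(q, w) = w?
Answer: 41149083/155628119139662 ≈ 2.6441e-7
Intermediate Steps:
T(k) = 1 + k
E = 1/26143 ≈ 3.8251e-5
h(M) = 7*(1 + M + 2*M²)² (h(M) = 7*(1 + ((M² + M*M) + M))² = 7*(1 + ((M² + M²) + M))² = 7*(1 + (2*M² + M))² = 7*(1 + (M + 2*M²))² = 7*(1 + M + 2*M²)²)
(1574 + E)/(h(-121) + H(73, -74)) = (1574 + 1/26143)/(7*(1 - 121*(1 + 2*(-121)))² - 74) = 41149083/(26143*(7*(1 - 121*(1 - 242))² - 74)) = 41149083/(26143*(7*(1 - 121*(-241))² - 74)) = 41149083/(26143*(7*(1 + 29161)² - 74)) = 41149083/(26143*(7*29162² - 74)) = 41149083/(26143*(7*850422244 - 74)) = 41149083/(26143*(5952955708 - 74)) = (41149083/26143)/5952955634 = (41149083/26143)*(1/5952955634) = 41149083/155628119139662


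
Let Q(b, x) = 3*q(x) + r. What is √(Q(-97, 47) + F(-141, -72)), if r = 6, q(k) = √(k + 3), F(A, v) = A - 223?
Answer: √(-358 + 15*√2) ≈ 18.352*I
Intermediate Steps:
F(A, v) = -223 + A
q(k) = √(3 + k)
Q(b, x) = 6 + 3*√(3 + x) (Q(b, x) = 3*√(3 + x) + 6 = 6 + 3*√(3 + x))
√(Q(-97, 47) + F(-141, -72)) = √((6 + 3*√(3 + 47)) + (-223 - 141)) = √((6 + 3*√50) - 364) = √((6 + 3*(5*√2)) - 364) = √((6 + 15*√2) - 364) = √(-358 + 15*√2)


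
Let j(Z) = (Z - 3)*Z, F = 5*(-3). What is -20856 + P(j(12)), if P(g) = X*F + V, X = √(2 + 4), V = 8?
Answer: -20848 - 15*√6 ≈ -20885.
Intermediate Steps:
X = √6 ≈ 2.4495
F = -15
j(Z) = Z*(-3 + Z) (j(Z) = (-3 + Z)*Z = Z*(-3 + Z))
P(g) = 8 - 15*√6 (P(g) = √6*(-15) + 8 = -15*√6 + 8 = 8 - 15*√6)
-20856 + P(j(12)) = -20856 + (8 - 15*√6) = -20848 - 15*√6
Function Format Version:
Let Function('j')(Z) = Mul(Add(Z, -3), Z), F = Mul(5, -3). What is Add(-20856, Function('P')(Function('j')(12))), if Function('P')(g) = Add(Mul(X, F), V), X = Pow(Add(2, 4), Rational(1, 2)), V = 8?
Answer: Add(-20848, Mul(-15, Pow(6, Rational(1, 2)))) ≈ -20885.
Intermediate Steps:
X = Pow(6, Rational(1, 2)) ≈ 2.4495
F = -15
Function('j')(Z) = Mul(Z, Add(-3, Z)) (Function('j')(Z) = Mul(Add(-3, Z), Z) = Mul(Z, Add(-3, Z)))
Function('P')(g) = Add(8, Mul(-15, Pow(6, Rational(1, 2)))) (Function('P')(g) = Add(Mul(Pow(6, Rational(1, 2)), -15), 8) = Add(Mul(-15, Pow(6, Rational(1, 2))), 8) = Add(8, Mul(-15, Pow(6, Rational(1, 2)))))
Add(-20856, Function('P')(Function('j')(12))) = Add(-20856, Add(8, Mul(-15, Pow(6, Rational(1, 2))))) = Add(-20848, Mul(-15, Pow(6, Rational(1, 2))))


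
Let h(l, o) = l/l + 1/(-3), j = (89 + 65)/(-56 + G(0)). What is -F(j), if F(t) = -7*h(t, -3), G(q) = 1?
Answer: 14/3 ≈ 4.6667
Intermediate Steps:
j = -14/5 (j = (89 + 65)/(-56 + 1) = 154/(-55) = 154*(-1/55) = -14/5 ≈ -2.8000)
h(l, o) = ⅔ (h(l, o) = 1 + 1*(-⅓) = 1 - ⅓ = ⅔)
F(t) = -14/3 (F(t) = -7*⅔ = -14/3)
-F(j) = -1*(-14/3) = 14/3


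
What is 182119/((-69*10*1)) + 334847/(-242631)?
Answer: -14806253173/55805130 ≈ -265.32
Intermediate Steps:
182119/((-69*10*1)) + 334847/(-242631) = 182119/((-690*1)) + 334847*(-1/242631) = 182119/(-690) - 334847/242631 = 182119*(-1/690) - 334847/242631 = -182119/690 - 334847/242631 = -14806253173/55805130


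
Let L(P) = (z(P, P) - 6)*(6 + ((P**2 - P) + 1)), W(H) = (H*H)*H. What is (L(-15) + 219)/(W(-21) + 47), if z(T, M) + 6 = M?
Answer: 3225/4607 ≈ 0.70002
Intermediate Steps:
z(T, M) = -6 + M
W(H) = H**3 (W(H) = H**2*H = H**3)
L(P) = (-12 + P)*(7 + P**2 - P) (L(P) = ((-6 + P) - 6)*(6 + ((P**2 - P) + 1)) = (-12 + P)*(6 + (1 + P**2 - P)) = (-12 + P)*(7 + P**2 - P))
(L(-15) + 219)/(W(-21) + 47) = ((-84 + (-15)**3 - 13*(-15)**2 + 19*(-15)) + 219)/((-21)**3 + 47) = ((-84 - 3375 - 13*225 - 285) + 219)/(-9261 + 47) = ((-84 - 3375 - 2925 - 285) + 219)/(-9214) = (-6669 + 219)*(-1/9214) = -6450*(-1/9214) = 3225/4607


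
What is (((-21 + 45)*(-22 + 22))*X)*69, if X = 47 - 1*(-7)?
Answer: 0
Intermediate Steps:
X = 54 (X = 47 + 7 = 54)
(((-21 + 45)*(-22 + 22))*X)*69 = (((-21 + 45)*(-22 + 22))*54)*69 = ((24*0)*54)*69 = (0*54)*69 = 0*69 = 0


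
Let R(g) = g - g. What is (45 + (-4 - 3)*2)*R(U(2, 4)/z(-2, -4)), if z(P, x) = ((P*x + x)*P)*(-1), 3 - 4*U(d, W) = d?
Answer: 0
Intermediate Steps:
U(d, W) = ¾ - d/4
z(P, x) = -P*(x + P*x) (z(P, x) = ((x + P*x)*P)*(-1) = (P*(x + P*x))*(-1) = -P*(x + P*x))
R(g) = 0
(45 + (-4 - 3)*2)*R(U(2, 4)/z(-2, -4)) = (45 + (-4 - 3)*2)*0 = (45 - 7*2)*0 = (45 - 14)*0 = 31*0 = 0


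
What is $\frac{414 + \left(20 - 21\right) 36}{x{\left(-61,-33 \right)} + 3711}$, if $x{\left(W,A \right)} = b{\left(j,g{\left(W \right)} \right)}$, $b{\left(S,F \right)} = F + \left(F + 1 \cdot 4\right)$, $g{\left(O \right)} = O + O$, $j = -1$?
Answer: $\frac{126}{1157} \approx 0.1089$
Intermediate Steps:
$g{\left(O \right)} = 2 O$
$b{\left(S,F \right)} = 4 + 2 F$ ($b{\left(S,F \right)} = F + \left(F + 4\right) = F + \left(4 + F\right) = 4 + 2 F$)
$x{\left(W,A \right)} = 4 + 4 W$ ($x{\left(W,A \right)} = 4 + 2 \cdot 2 W = 4 + 4 W$)
$\frac{414 + \left(20 - 21\right) 36}{x{\left(-61,-33 \right)} + 3711} = \frac{414 + \left(20 - 21\right) 36}{\left(4 + 4 \left(-61\right)\right) + 3711} = \frac{414 - 36}{\left(4 - 244\right) + 3711} = \frac{414 - 36}{-240 + 3711} = \frac{378}{3471} = 378 \cdot \frac{1}{3471} = \frac{126}{1157}$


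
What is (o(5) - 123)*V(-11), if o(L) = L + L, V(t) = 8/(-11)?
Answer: 904/11 ≈ 82.182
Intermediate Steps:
V(t) = -8/11 (V(t) = 8*(-1/11) = -8/11)
o(L) = 2*L
(o(5) - 123)*V(-11) = (2*5 - 123)*(-8/11) = (10 - 123)*(-8/11) = -113*(-8/11) = 904/11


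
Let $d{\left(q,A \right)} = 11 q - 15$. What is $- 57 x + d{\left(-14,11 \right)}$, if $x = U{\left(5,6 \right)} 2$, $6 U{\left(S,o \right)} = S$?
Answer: $-264$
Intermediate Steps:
$U{\left(S,o \right)} = \frac{S}{6}$
$d{\left(q,A \right)} = -15 + 11 q$
$x = \frac{5}{3}$ ($x = \frac{1}{6} \cdot 5 \cdot 2 = \frac{5}{6} \cdot 2 = \frac{5}{3} \approx 1.6667$)
$- 57 x + d{\left(-14,11 \right)} = \left(-57\right) \frac{5}{3} + \left(-15 + 11 \left(-14\right)\right) = -95 - 169 = -264$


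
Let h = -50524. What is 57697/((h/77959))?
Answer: -4498000423/50524 ≈ -89027.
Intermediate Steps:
57697/((h/77959)) = 57697/((-50524/77959)) = 57697/((-50524*1/77959)) = 57697/(-50524/77959) = 57697*(-77959/50524) = -4498000423/50524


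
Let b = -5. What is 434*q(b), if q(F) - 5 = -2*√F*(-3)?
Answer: 2170 + 2604*I*√5 ≈ 2170.0 + 5822.7*I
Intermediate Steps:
q(F) = 5 + 6*√F (q(F) = 5 - 2*√F*(-3) = 5 + 6*√F)
434*q(b) = 434*(5 + 6*√(-5)) = 434*(5 + 6*(I*√5)) = 434*(5 + 6*I*√5) = 2170 + 2604*I*√5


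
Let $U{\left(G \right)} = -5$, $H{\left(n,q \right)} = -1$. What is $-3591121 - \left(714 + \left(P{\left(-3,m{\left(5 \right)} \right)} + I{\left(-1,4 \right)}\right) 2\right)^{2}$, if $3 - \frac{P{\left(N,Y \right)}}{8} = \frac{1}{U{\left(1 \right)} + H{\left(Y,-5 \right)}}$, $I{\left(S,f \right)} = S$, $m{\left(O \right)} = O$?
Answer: $- \frac{37555033}{9} \approx -4.1728 \cdot 10^{6}$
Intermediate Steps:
$P{\left(N,Y \right)} = \frac{76}{3}$ ($P{\left(N,Y \right)} = 24 - \frac{8}{-5 - 1} = 24 - \frac{8}{-6} = 24 - - \frac{4}{3} = 24 + \frac{4}{3} = \frac{76}{3}$)
$-3591121 - \left(714 + \left(P{\left(-3,m{\left(5 \right)} \right)} + I{\left(-1,4 \right)}\right) 2\right)^{2} = -3591121 - \left(714 + \left(\frac{76}{3} - 1\right) 2\right)^{2} = -3591121 - \left(714 + \frac{73}{3} \cdot 2\right)^{2} = -3591121 - \left(714 + \frac{146}{3}\right)^{2} = -3591121 - \left(\frac{2288}{3}\right)^{2} = -3591121 - \frac{5234944}{9} = - \frac{37555033}{9}$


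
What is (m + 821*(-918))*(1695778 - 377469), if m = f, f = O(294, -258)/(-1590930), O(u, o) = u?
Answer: -263452835023654951/265155 ≈ -9.9358e+11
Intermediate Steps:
f = -49/265155 (f = 294/(-1590930) = 294*(-1/1590930) = -49/265155 ≈ -0.00018480)
m = -49/265155 ≈ -0.00018480
(m + 821*(-918))*(1695778 - 377469) = (-49/265155 + 821*(-918))*(1695778 - 377469) = (-49/265155 - 753678)*1318309 = -199841490139/265155*1318309 = -263452835023654951/265155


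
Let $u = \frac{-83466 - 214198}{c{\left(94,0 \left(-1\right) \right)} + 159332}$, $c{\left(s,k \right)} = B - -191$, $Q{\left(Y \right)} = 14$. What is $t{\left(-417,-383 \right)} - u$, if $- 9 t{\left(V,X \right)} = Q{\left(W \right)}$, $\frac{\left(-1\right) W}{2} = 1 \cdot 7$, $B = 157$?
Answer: $\frac{6929}{22455} \approx 0.30857$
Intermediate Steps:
$W = -14$ ($W = - 2 \cdot 1 \cdot 7 = \left(-2\right) 7 = -14$)
$c{\left(s,k \right)} = 348$ ($c{\left(s,k \right)} = 157 - -191 = 157 + 191 = 348$)
$t{\left(V,X \right)} = - \frac{14}{9}$ ($t{\left(V,X \right)} = \left(- \frac{1}{9}\right) 14 = - \frac{14}{9}$)
$u = - \frac{4651}{2495}$ ($u = \frac{-83466 - 214198}{348 + 159332} = - \frac{297664}{159680} = \left(-297664\right) \frac{1}{159680} = - \frac{4651}{2495} \approx -1.8641$)
$t{\left(-417,-383 \right)} - u = - \frac{14}{9} - - \frac{4651}{2495} = - \frac{14}{9} + \frac{4651}{2495} = \frac{6929}{22455}$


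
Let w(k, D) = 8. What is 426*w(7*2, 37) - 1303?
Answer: 2105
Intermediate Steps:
426*w(7*2, 37) - 1303 = 426*8 - 1303 = 3408 - 1303 = 2105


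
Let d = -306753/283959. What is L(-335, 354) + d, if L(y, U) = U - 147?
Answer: 19490920/94653 ≈ 205.92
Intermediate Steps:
L(y, U) = -147 + U
d = -102251/94653 (d = -306753*1/283959 = -102251/94653 ≈ -1.0803)
L(-335, 354) + d = (-147 + 354) - 102251/94653 = 207 - 102251/94653 = 19490920/94653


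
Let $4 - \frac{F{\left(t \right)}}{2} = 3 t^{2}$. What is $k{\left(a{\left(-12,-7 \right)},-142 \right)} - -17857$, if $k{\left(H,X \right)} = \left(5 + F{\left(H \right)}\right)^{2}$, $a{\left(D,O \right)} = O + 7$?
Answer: $18026$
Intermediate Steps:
$a{\left(D,O \right)} = 7 + O$
$F{\left(t \right)} = 8 - 6 t^{2}$ ($F{\left(t \right)} = 8 - 2 \cdot 3 t^{2} = 8 - 6 t^{2}$)
$k{\left(H,X \right)} = \left(13 - 6 H^{2}\right)^{2}$ ($k{\left(H,X \right)} = \left(5 - \left(-8 + 6 H^{2}\right)\right)^{2} = \left(13 - 6 H^{2}\right)^{2}$)
$k{\left(a{\left(-12,-7 \right)},-142 \right)} - -17857 = \left(-13 + 6 \left(7 - 7\right)^{2}\right)^{2} - -17857 = \left(-13 + 6 \cdot 0^{2}\right)^{2} + 17857 = \left(-13 + 6 \cdot 0\right)^{2} + 17857 = \left(-13 + 0\right)^{2} + 17857 = \left(-13\right)^{2} + 17857 = 169 + 17857 = 18026$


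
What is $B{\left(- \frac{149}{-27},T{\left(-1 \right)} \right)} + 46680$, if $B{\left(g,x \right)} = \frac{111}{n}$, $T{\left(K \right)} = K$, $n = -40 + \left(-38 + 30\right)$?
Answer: $\frac{746843}{16} \approx 46678.0$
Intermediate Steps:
$n = -48$ ($n = -40 - 8 = -48$)
$B{\left(g,x \right)} = - \frac{37}{16}$ ($B{\left(g,x \right)} = \frac{111}{-48} = 111 \left(- \frac{1}{48}\right) = - \frac{37}{16}$)
$B{\left(- \frac{149}{-27},T{\left(-1 \right)} \right)} + 46680 = - \frac{37}{16} + 46680 = \frac{746843}{16}$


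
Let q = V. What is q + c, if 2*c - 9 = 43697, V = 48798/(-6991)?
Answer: 152725525/6991 ≈ 21846.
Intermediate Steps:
V = -48798/6991 (V = 48798*(-1/6991) = -48798/6991 ≈ -6.9801)
c = 21853 (c = 9/2 + (½)*43697 = 9/2 + 43697/2 = 21853)
q = -48798/6991 ≈ -6.9801
q + c = -48798/6991 + 21853 = 152725525/6991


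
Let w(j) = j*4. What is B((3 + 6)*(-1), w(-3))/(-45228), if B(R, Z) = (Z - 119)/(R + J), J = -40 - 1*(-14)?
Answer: -131/1582980 ≈ -8.2755e-5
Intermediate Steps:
J = -26 (J = -40 + 14 = -26)
w(j) = 4*j
B(R, Z) = (-119 + Z)/(-26 + R) (B(R, Z) = (Z - 119)/(R - 26) = (-119 + Z)/(-26 + R))
B((3 + 6)*(-1), w(-3))/(-45228) = ((-119 + 4*(-3))/(-26 + (3 + 6)*(-1)))/(-45228) = ((-119 - 12)/(-26 + 9*(-1)))*(-1/45228) = (-131/(-26 - 9))*(-1/45228) = (-131/(-35))*(-1/45228) = -1/35*(-131)*(-1/45228) = (131/35)*(-1/45228) = -131/1582980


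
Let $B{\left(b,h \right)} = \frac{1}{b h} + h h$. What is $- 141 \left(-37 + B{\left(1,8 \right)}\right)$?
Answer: $- \frac{30597}{8} \approx -3824.6$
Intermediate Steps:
$B{\left(b,h \right)} = h^{2} + \frac{1}{b h}$ ($B{\left(b,h \right)} = \frac{1}{b h} + h^{2} = h^{2} + \frac{1}{b h}$)
$- 141 \left(-37 + B{\left(1,8 \right)}\right) = - 141 \left(-37 + \left(8^{2} + \frac{1}{1 \cdot 8}\right)\right) = - 141 \left(-37 + \left(64 + 1 \cdot \frac{1}{8}\right)\right) = - 141 \left(-37 + \left(64 + \frac{1}{8}\right)\right) = - 141 \left(-37 + \frac{513}{8}\right) = \left(-141\right) \frac{217}{8} = - \frac{30597}{8}$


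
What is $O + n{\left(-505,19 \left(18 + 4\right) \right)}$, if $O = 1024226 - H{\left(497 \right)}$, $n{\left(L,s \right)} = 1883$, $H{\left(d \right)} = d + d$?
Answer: $1025115$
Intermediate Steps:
$H{\left(d \right)} = 2 d$
$O = 1023232$ ($O = 1024226 - 2 \cdot 497 = 1024226 - 994 = 1023232$)
$O + n{\left(-505,19 \left(18 + 4\right) \right)} = 1023232 + 1883 = 1025115$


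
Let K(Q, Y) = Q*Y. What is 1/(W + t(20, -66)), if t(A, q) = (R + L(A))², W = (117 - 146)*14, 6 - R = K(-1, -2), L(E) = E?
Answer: 1/170 ≈ 0.0058824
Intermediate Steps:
R = 4 (R = 6 - (-1)*(-2) = 6 - 1*2 = 6 - 2 = 4)
W = -406 (W = -29*14 = -406)
t(A, q) = (4 + A)²
1/(W + t(20, -66)) = 1/(-406 + (4 + 20)²) = 1/(-406 + 24²) = 1/(-406 + 576) = 1/170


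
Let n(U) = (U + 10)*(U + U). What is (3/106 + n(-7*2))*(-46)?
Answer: -273125/53 ≈ -5153.3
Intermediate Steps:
n(U) = 2*U*(10 + U) (n(U) = (10 + U)*(2*U) = 2*U*(10 + U))
(3/106 + n(-7*2))*(-46) = (3/106 + 2*(-7*2)*(10 - 7*2))*(-46) = (3*(1/106) + 2*(-14)*(10 - 14))*(-46) = (3/106 + 2*(-14)*(-4))*(-46) = (3/106 + 112)*(-46) = (11875/106)*(-46) = -273125/53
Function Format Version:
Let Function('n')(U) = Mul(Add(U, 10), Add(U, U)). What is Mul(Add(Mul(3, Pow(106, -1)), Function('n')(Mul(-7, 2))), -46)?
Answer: Rational(-273125, 53) ≈ -5153.3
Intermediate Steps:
Function('n')(U) = Mul(2, U, Add(10, U)) (Function('n')(U) = Mul(Add(10, U), Mul(2, U)) = Mul(2, U, Add(10, U)))
Mul(Add(Mul(3, Pow(106, -1)), Function('n')(Mul(-7, 2))), -46) = Mul(Add(Mul(3, Pow(106, -1)), Mul(2, Mul(-7, 2), Add(10, Mul(-7, 2)))), -46) = Mul(Add(Mul(3, Rational(1, 106)), Mul(2, -14, Add(10, -14))), -46) = Mul(Add(Rational(3, 106), Mul(2, -14, -4)), -46) = Mul(Add(Rational(3, 106), 112), -46) = Mul(Rational(11875, 106), -46) = Rational(-273125, 53)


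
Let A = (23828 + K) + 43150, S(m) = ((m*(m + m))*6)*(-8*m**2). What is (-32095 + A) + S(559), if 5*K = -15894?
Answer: -46869300014759/5 ≈ -9.3739e+12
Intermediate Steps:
K = -15894/5 (K = (1/5)*(-15894) = -15894/5 ≈ -3178.8)
S(m) = -96*m**4 (S(m) = ((m*(2*m))*6)*(-8*m**2) = ((2*m**2)*6)*(-8*m**2) = (12*m**2)*(-8*m**2) = -96*m**4)
A = 318996/5 (A = (23828 - 15894/5) + 43150 = 103246/5 + 43150 = 318996/5 ≈ 63799.)
(-32095 + A) + S(559) = (-32095 + 318996/5) - 96*559**4 = 158521/5 - 96*97644375361 = 158521/5 - 9373860034656 = -46869300014759/5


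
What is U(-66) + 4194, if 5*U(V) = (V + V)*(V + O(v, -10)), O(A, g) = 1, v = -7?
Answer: 5910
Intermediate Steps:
U(V) = 2*V*(1 + V)/5 (U(V) = ((V + V)*(V + 1))/5 = ((2*V)*(1 + V))/5 = (2*V*(1 + V))/5 = 2*V*(1 + V)/5)
U(-66) + 4194 = (⅖)*(-66)*(1 - 66) + 4194 = (⅖)*(-66)*(-65) + 4194 = 1716 + 4194 = 5910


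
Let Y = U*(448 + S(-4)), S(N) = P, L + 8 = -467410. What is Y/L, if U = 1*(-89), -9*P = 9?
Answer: 13261/155806 ≈ 0.085112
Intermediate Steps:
L = -467418 (L = -8 - 467410 = -467418)
P = -1 (P = -1/9*9 = -1)
S(N) = -1
U = -89
Y = -39783 (Y = -89*(448 - 1) = -89*447 = -39783)
Y/L = -39783/(-467418) = -39783*(-1/467418) = 13261/155806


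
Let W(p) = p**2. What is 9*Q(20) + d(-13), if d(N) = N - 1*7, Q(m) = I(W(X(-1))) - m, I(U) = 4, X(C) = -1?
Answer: -164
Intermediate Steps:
Q(m) = 4 - m
d(N) = -7 + N (d(N) = N - 7 = -7 + N)
9*Q(20) + d(-13) = 9*(4 - 1*20) + (-7 - 13) = 9*(4 - 20) - 20 = 9*(-16) - 20 = -144 - 20 = -164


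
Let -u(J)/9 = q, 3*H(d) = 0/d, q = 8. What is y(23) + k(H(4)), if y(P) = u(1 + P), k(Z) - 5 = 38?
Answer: -29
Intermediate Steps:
H(d) = 0 (H(d) = (0/d)/3 = (1/3)*0 = 0)
u(J) = -72 (u(J) = -9*8 = -72)
k(Z) = 43 (k(Z) = 5 + 38 = 43)
y(P) = -72
y(23) + k(H(4)) = -72 + 43 = -29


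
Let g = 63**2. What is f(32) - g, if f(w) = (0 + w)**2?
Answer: -2945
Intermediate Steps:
f(w) = w**2
g = 3969
f(32) - g = 32**2 - 1*3969 = 1024 - 3969 = -2945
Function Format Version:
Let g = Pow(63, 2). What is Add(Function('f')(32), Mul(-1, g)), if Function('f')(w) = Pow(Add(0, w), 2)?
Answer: -2945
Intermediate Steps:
Function('f')(w) = Pow(w, 2)
g = 3969
Add(Function('f')(32), Mul(-1, g)) = Add(Pow(32, 2), Mul(-1, 3969)) = Add(1024, -3969) = -2945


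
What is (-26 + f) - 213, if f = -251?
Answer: -490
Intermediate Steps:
(-26 + f) - 213 = (-26 - 251) - 213 = -277 - 213 = -490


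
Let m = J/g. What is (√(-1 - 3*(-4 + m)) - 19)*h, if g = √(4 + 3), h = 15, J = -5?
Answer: -285 + 15*√(539 + 105*√7)/7 ≈ -223.76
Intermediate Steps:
g = √7 ≈ 2.6458
m = -5*√7/7 ≈ -1.8898
(√(-1 - 3*(-4 + m)) - 19)*h = (√(-1 - 3*(-4 - 5*√7/7)) - 19)*15 = (√(-1 + (12 + 15*√7/7)) - 19)*15 = (√(11 + 15*√7/7) - 19)*15 = (-19 + √(11 + 15*√7/7))*15 = -285 + 15*√(11 + 15*√7/7)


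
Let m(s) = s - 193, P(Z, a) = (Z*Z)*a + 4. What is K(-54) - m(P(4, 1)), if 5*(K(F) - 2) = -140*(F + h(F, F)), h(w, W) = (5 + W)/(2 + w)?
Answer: 21588/13 ≈ 1660.6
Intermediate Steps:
h(w, W) = (5 + W)/(2 + w)
K(F) = 2 - 28*F - 28*(5 + F)/(2 + F) (K(F) = 2 + (-140*(F + (5 + F)/(2 + F)))/5 = 2 + (-140*F - 140*(5 + F)/(2 + F))/5 = 2 + (-28*F - 28*(5 + F)/(2 + F)) = 2 - 28*F - 28*(5 + F)/(2 + F))
P(Z, a) = 4 + a*Z**2 (P(Z, a) = Z**2*a + 4 = a*Z**2 + 4 = 4 + a*Z**2)
m(s) = -193 + s
K(-54) - m(P(4, 1)) = 2*(-68 - 41*(-54) - 14*(-54)**2)/(2 - 54) - (-193 + (4 + 1*4**2)) = 2*(-68 + 2214 - 14*2916)/(-52) - (-193 + (4 + 1*16)) = 2*(-1/52)*(-68 + 2214 - 40824) - (-193 + (4 + 16)) = 2*(-1/52)*(-38678) - (-193 + 20) = 19339/13 - 1*(-173) = 19339/13 + 173 = 21588/13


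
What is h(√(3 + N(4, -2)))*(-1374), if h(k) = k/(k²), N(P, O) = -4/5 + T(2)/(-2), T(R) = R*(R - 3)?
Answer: -687*√5/2 ≈ -768.09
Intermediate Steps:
T(R) = R*(-3 + R)
N(P, O) = ⅕ (N(P, O) = -4/5 + (2*(-3 + 2))/(-2) = -4*⅕ + (2*(-1))*(-½) = -⅘ - 2*(-½) = -⅘ + 1 = ⅕)
h(k) = 1/k (h(k) = k/k² = 1/k)
h(√(3 + N(4, -2)))*(-1374) = -1374/√(3 + ⅕) = -1374/√(16/5) = -1374/(4*√5/5) = (√5/4)*(-1374) = -687*√5/2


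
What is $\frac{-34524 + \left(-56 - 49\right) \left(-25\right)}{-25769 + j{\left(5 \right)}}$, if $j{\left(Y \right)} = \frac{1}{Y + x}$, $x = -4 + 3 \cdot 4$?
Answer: $\frac{414687}{334996} \approx 1.2379$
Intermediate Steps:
$x = 8$ ($x = -4 + 12 = 8$)
$j{\left(Y \right)} = \frac{1}{8 + Y}$ ($j{\left(Y \right)} = \frac{1}{Y + 8} = \frac{1}{8 + Y}$)
$\frac{-34524 + \left(-56 - 49\right) \left(-25\right)}{-25769 + j{\left(5 \right)}} = \frac{-34524 + \left(-56 - 49\right) \left(-25\right)}{-25769 + \frac{1}{8 + 5}} = \frac{-34524 - -2625}{-25769 + \frac{1}{13}} = \frac{-34524 + 2625}{-25769 + \frac{1}{13}} = - \frac{31899}{- \frac{334996}{13}} = \left(-31899\right) \left(- \frac{13}{334996}\right) = \frac{414687}{334996}$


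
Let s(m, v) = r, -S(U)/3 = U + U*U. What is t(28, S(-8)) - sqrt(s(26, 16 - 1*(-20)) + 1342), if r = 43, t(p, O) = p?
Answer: 28 - sqrt(1385) ≈ -9.2156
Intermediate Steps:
S(U) = -3*U - 3*U**2 (S(U) = -3*(U + U*U) = -3*(U + U**2) = -3*U - 3*U**2)
s(m, v) = 43
t(28, S(-8)) - sqrt(s(26, 16 - 1*(-20)) + 1342) = 28 - sqrt(43 + 1342) = 28 - sqrt(1385)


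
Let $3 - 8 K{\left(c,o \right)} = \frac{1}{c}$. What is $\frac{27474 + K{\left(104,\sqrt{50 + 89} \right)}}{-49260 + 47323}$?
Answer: $- \frac{22858679}{1611584} \approx -14.184$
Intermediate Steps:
$K{\left(c,o \right)} = \frac{3}{8} - \frac{1}{8 c}$
$\frac{27474 + K{\left(104,\sqrt{50 + 89} \right)}}{-49260 + 47323} = \frac{27474 + \frac{-1 + 3 \cdot 104}{8 \cdot 104}}{-49260 + 47323} = \frac{27474 + \frac{1}{8} \cdot \frac{1}{104} \left(-1 + 312\right)}{-1937} = \left(27474 + \frac{1}{8} \cdot \frac{1}{104} \cdot 311\right) \left(- \frac{1}{1937}\right) = \left(27474 + \frac{311}{832}\right) \left(- \frac{1}{1937}\right) = \frac{22858679}{832} \left(- \frac{1}{1937}\right) = - \frac{22858679}{1611584}$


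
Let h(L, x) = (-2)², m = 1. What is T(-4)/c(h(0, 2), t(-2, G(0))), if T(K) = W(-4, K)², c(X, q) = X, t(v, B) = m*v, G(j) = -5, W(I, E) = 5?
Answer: 25/4 ≈ 6.2500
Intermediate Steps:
t(v, B) = v (t(v, B) = 1*v = v)
h(L, x) = 4
T(K) = 25 (T(K) = 5² = 25)
T(-4)/c(h(0, 2), t(-2, G(0))) = 25/4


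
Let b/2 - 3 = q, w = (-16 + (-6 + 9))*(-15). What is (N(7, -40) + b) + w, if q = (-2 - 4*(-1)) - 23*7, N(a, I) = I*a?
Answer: -397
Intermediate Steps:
w = 195 (w = (-16 + 3)*(-15) = -13*(-15) = 195)
q = -159 (q = (-2 + 4) - 161 = 2 - 161 = -159)
b = -312 (b = 6 + 2*(-159) = 6 - 318 = -312)
(N(7, -40) + b) + w = (-40*7 - 312) + 195 = (-280 - 312) + 195 = -592 + 195 = -397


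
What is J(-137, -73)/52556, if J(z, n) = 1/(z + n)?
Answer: -1/11036760 ≈ -9.0606e-8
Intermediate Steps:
J(z, n) = 1/(n + z)
J(-137, -73)/52556 = 1/(-73 - 137*52556) = (1/52556)/(-210) = -1/210*1/52556 = -1/11036760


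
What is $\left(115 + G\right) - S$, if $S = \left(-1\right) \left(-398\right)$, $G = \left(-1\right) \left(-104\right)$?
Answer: $-179$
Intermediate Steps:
$G = 104$
$S = 398$
$\left(115 + G\right) - S = \left(115 + 104\right) - 398 = 219 - 398 = -179$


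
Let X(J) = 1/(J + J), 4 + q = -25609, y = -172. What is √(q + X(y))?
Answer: I*√757735078/172 ≈ 160.04*I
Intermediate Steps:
q = -25613 (q = -4 - 25609 = -25613)
X(J) = 1/(2*J)
√(q + X(y)) = √(-25613 + (½)/(-172)) = √(-25613 + (½)*(-1/172)) = √(-25613 - 1/344) = √(-8810873/344) = I*√757735078/172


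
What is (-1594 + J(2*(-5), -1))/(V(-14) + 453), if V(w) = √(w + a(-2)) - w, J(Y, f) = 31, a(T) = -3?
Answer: -243307/72702 + 521*I*√17/72702 ≈ -3.3466 + 0.029547*I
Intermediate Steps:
V(w) = √(-3 + w) - w (V(w) = √(w - 3) - w = √(-3 + w) - w)
(-1594 + J(2*(-5), -1))/(V(-14) + 453) = (-1594 + 31)/((√(-3 - 14) - 1*(-14)) + 453) = -1563/((√(-17) + 14) + 453) = -1563/((I*√17 + 14) + 453) = -1563/((14 + I*√17) + 453) = -1563/(467 + I*√17)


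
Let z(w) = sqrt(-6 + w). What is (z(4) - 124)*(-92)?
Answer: 11408 - 92*I*sqrt(2) ≈ 11408.0 - 130.11*I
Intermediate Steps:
(z(4) - 124)*(-92) = (sqrt(-6 + 4) - 124)*(-92) = (sqrt(-2) - 124)*(-92) = (I*sqrt(2) - 124)*(-92) = (-124 + I*sqrt(2))*(-92) = 11408 - 92*I*sqrt(2)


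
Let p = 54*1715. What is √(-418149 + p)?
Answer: 9*I*√4019 ≈ 570.56*I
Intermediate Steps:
p = 92610
√(-418149 + p) = √(-418149 + 92610) = √(-325539) = 9*I*√4019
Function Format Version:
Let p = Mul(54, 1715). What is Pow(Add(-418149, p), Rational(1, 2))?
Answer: Mul(9, I, Pow(4019, Rational(1, 2))) ≈ Mul(570.56, I)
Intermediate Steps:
p = 92610
Pow(Add(-418149, p), Rational(1, 2)) = Pow(Add(-418149, 92610), Rational(1, 2)) = Pow(-325539, Rational(1, 2)) = Mul(9, I, Pow(4019, Rational(1, 2)))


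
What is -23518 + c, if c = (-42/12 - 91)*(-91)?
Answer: -29837/2 ≈ -14919.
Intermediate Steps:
c = 17199/2 (c = (-42*1/12 - 91)*(-91) = (-7/2 - 91)*(-91) = -189/2*(-91) = 17199/2 ≈ 8599.5)
-23518 + c = -23518 + 17199/2 = -29837/2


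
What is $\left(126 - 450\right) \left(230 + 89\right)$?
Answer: $-103356$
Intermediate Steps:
$\left(126 - 450\right) \left(230 + 89\right) = \left(-324\right) 319 = -103356$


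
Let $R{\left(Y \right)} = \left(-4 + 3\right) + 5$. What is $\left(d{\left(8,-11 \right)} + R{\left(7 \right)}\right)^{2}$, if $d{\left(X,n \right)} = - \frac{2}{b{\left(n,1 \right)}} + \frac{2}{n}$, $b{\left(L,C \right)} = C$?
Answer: $\frac{400}{121} \approx 3.3058$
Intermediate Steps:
$R{\left(Y \right)} = 4$ ($R{\left(Y \right)} = -1 + 5 = 4$)
$d{\left(X,n \right)} = -2 + \frac{2}{n}$ ($d{\left(X,n \right)} = - \frac{2}{1} + \frac{2}{n} = \left(-2\right) 1 + \frac{2}{n} = -2 + \frac{2}{n}$)
$\left(d{\left(8,-11 \right)} + R{\left(7 \right)}\right)^{2} = \left(\left(-2 + \frac{2}{-11}\right) + 4\right)^{2} = \left(\left(-2 + 2 \left(- \frac{1}{11}\right)\right) + 4\right)^{2} = \left(\left(-2 - \frac{2}{11}\right) + 4\right)^{2} = \left(- \frac{24}{11} + 4\right)^{2} = \left(\frac{20}{11}\right)^{2} = \frac{400}{121}$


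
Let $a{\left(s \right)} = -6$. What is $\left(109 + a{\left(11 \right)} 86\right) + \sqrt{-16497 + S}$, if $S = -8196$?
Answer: $-407 + i \sqrt{24693} \approx -407.0 + 157.14 i$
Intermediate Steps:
$\left(109 + a{\left(11 \right)} 86\right) + \sqrt{-16497 + S} = \left(109 - 516\right) + \sqrt{-16497 - 8196} = \left(109 - 516\right) + \sqrt{-24693} = -407 + i \sqrt{24693}$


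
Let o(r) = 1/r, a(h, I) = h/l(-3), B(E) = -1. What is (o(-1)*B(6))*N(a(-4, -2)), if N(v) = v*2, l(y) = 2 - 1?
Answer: -8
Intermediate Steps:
l(y) = 1
a(h, I) = h (a(h, I) = h/1 = h*1 = h)
N(v) = 2*v
(o(-1)*B(6))*N(a(-4, -2)) = (-1/(-1))*(2*(-4)) = -1*(-1)*(-8) = 1*(-8) = -8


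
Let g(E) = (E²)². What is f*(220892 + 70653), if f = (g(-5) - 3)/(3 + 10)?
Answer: 181340990/13 ≈ 1.3949e+7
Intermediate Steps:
g(E) = E⁴
f = 622/13 (f = ((-5)⁴ - 3)/(3 + 10) = (625 - 3)/13 = 622*(1/13) = 622/13 ≈ 47.846)
f*(220892 + 70653) = 622*(220892 + 70653)/13 = (622/13)*291545 = 181340990/13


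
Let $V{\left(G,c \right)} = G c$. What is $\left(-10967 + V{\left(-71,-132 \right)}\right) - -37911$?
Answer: $36316$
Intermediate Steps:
$\left(-10967 + V{\left(-71,-132 \right)}\right) - -37911 = \left(-10967 - -9372\right) - -37911 = \left(-10967 + 9372\right) + 37911 = -1595 + 37911 = 36316$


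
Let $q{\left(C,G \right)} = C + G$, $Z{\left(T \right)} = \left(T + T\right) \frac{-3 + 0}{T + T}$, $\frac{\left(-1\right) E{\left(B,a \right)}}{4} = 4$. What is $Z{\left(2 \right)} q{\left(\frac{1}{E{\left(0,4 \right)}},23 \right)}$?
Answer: $- \frac{1101}{16} \approx -68.813$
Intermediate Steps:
$E{\left(B,a \right)} = -16$ ($E{\left(B,a \right)} = \left(-4\right) 4 = -16$)
$Z{\left(T \right)} = -3$ ($Z{\left(T \right)} = 2 T \left(- \frac{3}{2 T}\right) = -3$)
$Z{\left(2 \right)} q{\left(\frac{1}{E{\left(0,4 \right)}},23 \right)} = - 3 \left(\frac{1}{-16} + 23\right) = - 3 \left(- \frac{1}{16} + 23\right) = \left(-3\right) \frac{367}{16} = - \frac{1101}{16}$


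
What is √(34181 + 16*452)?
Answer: √41413 ≈ 203.50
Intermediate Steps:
√(34181 + 16*452) = √(34181 + 7232) = √41413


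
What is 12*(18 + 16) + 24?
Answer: 432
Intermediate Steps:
12*(18 + 16) + 24 = 12*34 + 24 = 408 + 24 = 432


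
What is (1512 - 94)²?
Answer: 2010724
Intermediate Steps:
(1512 - 94)² = 1418² = 2010724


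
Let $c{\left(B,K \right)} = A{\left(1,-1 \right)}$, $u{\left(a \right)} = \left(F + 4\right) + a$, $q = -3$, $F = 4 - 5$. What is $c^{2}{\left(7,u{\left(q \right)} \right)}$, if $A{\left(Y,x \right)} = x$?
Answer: $1$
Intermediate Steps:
$F = -1$ ($F = 4 - 5 = -1$)
$u{\left(a \right)} = 3 + a$ ($u{\left(a \right)} = \left(-1 + 4\right) + a = 3 + a$)
$c{\left(B,K \right)} = -1$
$c^{2}{\left(7,u{\left(q \right)} \right)} = \left(-1\right)^{2} = 1$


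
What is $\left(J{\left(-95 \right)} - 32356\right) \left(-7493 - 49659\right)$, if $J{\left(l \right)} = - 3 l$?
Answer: $1832921792$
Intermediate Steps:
$\left(J{\left(-95 \right)} - 32356\right) \left(-7493 - 49659\right) = \left(\left(-3\right) \left(-95\right) - 32356\right) \left(-7493 - 49659\right) = \left(285 - 32356\right) \left(-57152\right) = \left(-32071\right) \left(-57152\right) = 1832921792$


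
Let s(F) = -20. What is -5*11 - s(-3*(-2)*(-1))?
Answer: -35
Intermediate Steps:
-5*11 - s(-3*(-2)*(-1)) = -5*11 - 1*(-20) = -55 + 20 = -35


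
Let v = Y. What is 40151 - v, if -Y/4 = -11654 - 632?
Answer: -8993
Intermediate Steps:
Y = 49144 (Y = -4*(-11654 - 632) = -4*(-12286) = 49144)
v = 49144
40151 - v = 40151 - 1*49144 = 40151 - 49144 = -8993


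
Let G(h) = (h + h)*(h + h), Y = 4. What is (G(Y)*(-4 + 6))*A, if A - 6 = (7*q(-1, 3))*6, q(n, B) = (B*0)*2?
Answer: 768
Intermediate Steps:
G(h) = 4*h² (G(h) = (2*h)*(2*h) = 4*h²)
q(n, B) = 0 (q(n, B) = 0*2 = 0)
A = 6 (A = 6 + (7*0)*6 = 6 + 0*6 = 6 + 0 = 6)
(G(Y)*(-4 + 6))*A = ((4*4²)*(-4 + 6))*6 = ((4*16)*2)*6 = (64*2)*6 = 128*6 = 768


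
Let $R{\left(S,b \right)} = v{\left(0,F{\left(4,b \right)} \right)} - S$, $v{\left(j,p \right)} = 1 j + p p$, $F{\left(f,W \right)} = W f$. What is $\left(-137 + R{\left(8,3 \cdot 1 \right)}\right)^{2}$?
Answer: $1$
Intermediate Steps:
$v{\left(j,p \right)} = j + p^{2}$
$R{\left(S,b \right)} = - S + 16 b^{2}$ ($R{\left(S,b \right)} = \left(0 + \left(b 4\right)^{2}\right) - S = \left(0 + \left(4 b\right)^{2}\right) - S = \left(0 + 16 b^{2}\right) - S = 16 b^{2} - S = - S + 16 b^{2}$)
$\left(-137 + R{\left(8,3 \cdot 1 \right)}\right)^{2} = \left(-137 + \left(\left(-1\right) 8 + 16 \left(3 \cdot 1\right)^{2}\right)\right)^{2} = \left(-137 - \left(8 - 16 \cdot 3^{2}\right)\right)^{2} = \left(-137 + \left(-8 + 16 \cdot 9\right)\right)^{2} = \left(-137 + \left(-8 + 144\right)\right)^{2} = \left(-137 + 136\right)^{2} = \left(-1\right)^{2} = 1$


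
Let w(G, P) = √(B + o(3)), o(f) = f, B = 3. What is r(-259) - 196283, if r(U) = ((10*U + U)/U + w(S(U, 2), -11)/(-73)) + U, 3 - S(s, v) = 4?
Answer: -196531 - √6/73 ≈ -1.9653e+5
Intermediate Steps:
S(s, v) = -1 (S(s, v) = 3 - 1*4 = 3 - 4 = -1)
w(G, P) = √6 (w(G, P) = √(3 + 3) = √6)
r(U) = 11 + U - √6/73 (r(U) = ((10*U + U)/U + √6/(-73)) + U = ((11*U)/U + √6*(-1/73)) + U = (11 - √6/73) + U = 11 + U - √6/73)
r(-259) - 196283 = (11 - 259 - √6/73) - 196283 = (-248 - √6/73) - 196283 = -196531 - √6/73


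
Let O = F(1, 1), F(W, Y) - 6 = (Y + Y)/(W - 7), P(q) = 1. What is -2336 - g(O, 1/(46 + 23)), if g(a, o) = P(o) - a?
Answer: -6994/3 ≈ -2331.3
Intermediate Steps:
F(W, Y) = 6 + 2*Y/(-7 + W) (F(W, Y) = 6 + (Y + Y)/(W - 7) = 6 + (2*Y)/(-7 + W) = 6 + 2*Y/(-7 + W))
O = 17/3 (O = 2*(-21 + 1 + 3*1)/(-7 + 1) = 2*(-21 + 1 + 3)/(-6) = 2*(-⅙)*(-17) = 17/3 ≈ 5.6667)
g(a, o) = 1 - a
-2336 - g(O, 1/(46 + 23)) = -2336 - (1 - 1*17/3) = -2336 - (1 - 17/3) = -2336 - 1*(-14/3) = -2336 + 14/3 = -6994/3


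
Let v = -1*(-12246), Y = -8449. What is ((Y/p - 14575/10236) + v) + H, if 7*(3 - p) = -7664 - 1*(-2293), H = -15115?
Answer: -39757823269/13798128 ≈ -2881.4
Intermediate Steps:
p = 5392/7 (p = 3 - (-7664 - 1*(-2293))/7 = 3 - (-7664 + 2293)/7 = 3 - 1/7*(-5371) = 3 + 5371/7 = 5392/7 ≈ 770.29)
v = 12246
((Y/p - 14575/10236) + v) + H = ((-8449/5392/7 - 14575/10236) + 12246) - 15115 = ((-8449*7/5392 - 14575*1/10236) + 12246) - 15115 = ((-59143/5392 - 14575/10236) + 12246) - 15115 = (-170994037/13798128 + 12246) - 15115 = 168800881451/13798128 - 15115 = -39757823269/13798128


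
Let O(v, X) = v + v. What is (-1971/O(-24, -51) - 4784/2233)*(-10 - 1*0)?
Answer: -6952685/17864 ≈ -389.20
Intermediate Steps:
O(v, X) = 2*v
(-1971/O(-24, -51) - 4784/2233)*(-10 - 1*0) = (-1971/(2*(-24)) - 4784/2233)*(-10 - 1*0) = (-1971/(-48) - 4784*1/2233)*(-10 + 0) = (-1971*(-1/48) - 4784/2233)*(-10) = (657/16 - 4784/2233)*(-10) = (1390537/35728)*(-10) = -6952685/17864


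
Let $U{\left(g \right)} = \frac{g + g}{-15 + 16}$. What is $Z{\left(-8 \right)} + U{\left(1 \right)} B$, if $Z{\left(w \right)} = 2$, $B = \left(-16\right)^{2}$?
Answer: $514$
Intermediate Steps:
$B = 256$
$U{\left(g \right)} = 2 g$ ($U{\left(g \right)} = \frac{2 g}{1} = 2 g 1 = 2 g$)
$Z{\left(-8 \right)} + U{\left(1 \right)} B = 2 + 2 \cdot 1 \cdot 256 = 2 + 2 \cdot 256 = 2 + 512 = 514$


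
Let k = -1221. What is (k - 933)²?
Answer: 4639716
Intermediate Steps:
(k - 933)² = (-1221 - 933)² = (-2154)² = 4639716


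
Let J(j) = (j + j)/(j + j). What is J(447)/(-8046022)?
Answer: -1/8046022 ≈ -1.2428e-7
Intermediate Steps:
J(j) = 1 (J(j) = (2*j)/((2*j)) = (2*j)*(1/(2*j)) = 1)
J(447)/(-8046022) = 1/(-8046022) = 1*(-1/8046022) = -1/8046022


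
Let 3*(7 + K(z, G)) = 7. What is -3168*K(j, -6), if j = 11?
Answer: 14784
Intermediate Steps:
K(z, G) = -14/3 (K(z, G) = -7 + (1/3)*7 = -7 + 7/3 = -14/3)
-3168*K(j, -6) = -3168*(-14/3) = 14784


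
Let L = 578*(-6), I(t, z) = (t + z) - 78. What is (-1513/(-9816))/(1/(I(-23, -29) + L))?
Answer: -2721887/4908 ≈ -554.58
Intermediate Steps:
I(t, z) = -78 + t + z
L = -3468
(-1513/(-9816))/(1/(I(-23, -29) + L)) = (-1513/(-9816))/(1/((-78 - 23 - 29) - 3468)) = (-1513*(-1/9816))/(1/(-130 - 3468)) = 1513/(9816*(1/(-3598))) = 1513/(9816*(-1/3598)) = (1513/9816)*(-3598) = -2721887/4908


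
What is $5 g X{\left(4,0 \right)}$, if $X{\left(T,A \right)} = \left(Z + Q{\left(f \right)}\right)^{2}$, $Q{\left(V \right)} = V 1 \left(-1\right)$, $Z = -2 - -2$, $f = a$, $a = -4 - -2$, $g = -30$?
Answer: $-600$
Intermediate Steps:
$a = -2$ ($a = -4 + 2 = -2$)
$f = -2$
$Z = 0$ ($Z = -2 + 2 = 0$)
$Q{\left(V \right)} = - V$ ($Q{\left(V \right)} = V \left(-1\right) = - V$)
$X{\left(T,A \right)} = 4$ ($X{\left(T,A \right)} = \left(0 - -2\right)^{2} = \left(0 + 2\right)^{2} = 2^{2} = 4$)
$5 g X{\left(4,0 \right)} = 5 \left(-30\right) 4 = \left(-150\right) 4 = -600$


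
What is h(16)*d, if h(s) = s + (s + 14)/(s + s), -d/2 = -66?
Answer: 8943/4 ≈ 2235.8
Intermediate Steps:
d = 132 (d = -2*(-66) = 132)
h(s) = s + (14 + s)/(2*s) (h(s) = s + (14 + s)/((2*s)) = s + (14 + s)*(1/(2*s)) = s + (14 + s)/(2*s))
h(16)*d = (½ + 16 + 7/16)*132 = (271/16)*132 = 8943/4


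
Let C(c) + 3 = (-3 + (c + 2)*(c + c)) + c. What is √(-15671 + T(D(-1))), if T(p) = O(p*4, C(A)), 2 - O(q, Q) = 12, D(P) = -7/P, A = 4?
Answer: I*√15681 ≈ 125.22*I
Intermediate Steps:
C(c) = -6 + c + 2*c*(2 + c) (C(c) = -3 + ((-3 + (c + 2)*(c + c)) + c) = -3 + ((-3 + (2 + c)*(2*c)) + c) = -3 + ((-3 + 2*c*(2 + c)) + c) = -3 + (-3 + c + 2*c*(2 + c)) = -6 + c + 2*c*(2 + c))
O(q, Q) = -10 (O(q, Q) = 2 - 1*12 = 2 - 12 = -10)
T(p) = -10
√(-15671 + T(D(-1))) = √(-15671 - 10) = √(-15681) = I*√15681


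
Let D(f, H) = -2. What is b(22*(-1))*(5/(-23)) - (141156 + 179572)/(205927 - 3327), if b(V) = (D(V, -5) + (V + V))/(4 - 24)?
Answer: -105507/50650 ≈ -2.0831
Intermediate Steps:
b(V) = ⅒ - V/10 (b(V) = (-2 + (V + V))/(4 - 24) = (-2 + 2*V)/(-20) = (-2 + 2*V)*(-1/20) = ⅒ - V/10)
b(22*(-1))*(5/(-23)) - (141156 + 179572)/(205927 - 3327) = (⅒ - 11*(-1)/5)*(5/(-23)) - (141156 + 179572)/(205927 - 3327) = (⅒ - ⅒*(-22))*(5*(-1/23)) - 320728/202600 = (⅒ + 11/5)*(-5/23) - 320728/202600 = (23/10)*(-5/23) - 1*40091/25325 = -½ - 40091/25325 = -105507/50650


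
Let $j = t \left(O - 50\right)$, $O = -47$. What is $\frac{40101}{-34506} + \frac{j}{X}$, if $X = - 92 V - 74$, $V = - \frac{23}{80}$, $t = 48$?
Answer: $\frac{352784741}{3646134} \approx 96.756$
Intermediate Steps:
$j = -4656$ ($j = 48 \left(-47 - 50\right) = 48 \left(-97\right) = -4656$)
$V = - \frac{23}{80}$ ($V = \left(-23\right) \frac{1}{80} = - \frac{23}{80} \approx -0.2875$)
$X = - \frac{951}{20}$ ($X = \left(-92\right) \left(- \frac{23}{80}\right) - 74 = \frac{529}{20} - 74 = - \frac{951}{20} \approx -47.55$)
$\frac{40101}{-34506} + \frac{j}{X} = \frac{40101}{-34506} - \frac{4656}{- \frac{951}{20}} = 40101 \left(- \frac{1}{34506}\right) - - \frac{31040}{317} = - \frac{13367}{11502} + \frac{31040}{317} = \frac{352784741}{3646134}$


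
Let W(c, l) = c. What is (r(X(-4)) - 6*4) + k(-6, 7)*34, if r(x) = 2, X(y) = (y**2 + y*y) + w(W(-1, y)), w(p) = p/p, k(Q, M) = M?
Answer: 216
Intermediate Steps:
w(p) = 1
X(y) = 1 + 2*y**2 (X(y) = (y**2 + y*y) + 1 = (y**2 + y**2) + 1 = 2*y**2 + 1 = 1 + 2*y**2)
(r(X(-4)) - 6*4) + k(-6, 7)*34 = (2 - 6*4) + 7*34 = (2 - 24) + 238 = -22 + 238 = 216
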